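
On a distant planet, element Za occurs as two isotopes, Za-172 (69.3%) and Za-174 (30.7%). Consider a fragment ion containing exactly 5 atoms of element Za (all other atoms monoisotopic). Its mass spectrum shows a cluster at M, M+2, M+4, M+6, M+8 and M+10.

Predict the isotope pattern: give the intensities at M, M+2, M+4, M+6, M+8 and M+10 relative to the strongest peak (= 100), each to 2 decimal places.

Each Za atom is independently Za-172 (p = 0.693) or Za-174 (q = 0.307); the cluster is the binomial expansion (p + q)^5.
P(M) = 0.693^5 = 0.159833
P(M+2) = 5 × 0.693^4 × 0.307^1 = 0.354031
P(M+4) = 10 × 0.693^3 × 0.307^2 = 0.313673
P(M+6) = 10 × 0.693^2 × 0.307^3 = 0.138957
P(M+8) = 5 × 0.693^1 × 0.307^4 = 0.030779
P(M+10) = 0.307^5 = 0.002727
The M+2 peak is largest (0.354031); scaling to 100 gives 45.15 : 100.00 : 88.60 : 39.25 : 8.69 : 0.77.

45.15 : 100.00 : 88.60 : 39.25 : 8.69 : 0.77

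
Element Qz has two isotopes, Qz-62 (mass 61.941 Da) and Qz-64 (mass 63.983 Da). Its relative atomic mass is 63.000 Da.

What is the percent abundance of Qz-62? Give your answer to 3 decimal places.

48.139%

Writing the weighted mean with unknown fraction x of Qz-62:
61.941·x + 63.983·(1 − x) = 63.000
(61.941 − 63.983)·x = 63.000 − 63.983
x = -0.983 / -2.042 = 0.48139 → 48.139% Qz-62, 51.861% Qz-64.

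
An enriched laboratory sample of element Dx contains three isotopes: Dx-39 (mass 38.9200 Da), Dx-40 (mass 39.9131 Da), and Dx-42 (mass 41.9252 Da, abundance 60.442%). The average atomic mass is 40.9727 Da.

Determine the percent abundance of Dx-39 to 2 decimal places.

Let x and y be the fractions of Dx-39 and Dx-40. Then x + y = 1 − 0.60442 = 0.39558 and 38.9200x + 39.9131y = 40.9727 − 0.60442×41.9252 = 15.632270616.
Substituting: 38.9200x + 39.9131(0.39558 − x) = 15.632270616
(38.9200 − 39.9131)x = -0.156553482  ⇒  x = 0.15764, y = 0.23794
Dx-39: 15.76%, Dx-40: 23.79%.

15.76%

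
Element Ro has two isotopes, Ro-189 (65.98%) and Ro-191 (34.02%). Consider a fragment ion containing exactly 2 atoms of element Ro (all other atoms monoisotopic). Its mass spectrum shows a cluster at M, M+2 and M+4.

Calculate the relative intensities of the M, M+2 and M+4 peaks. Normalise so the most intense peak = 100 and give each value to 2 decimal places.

Each Ro atom is independently Ro-189 (p = 0.6598) or Ro-191 (q = 0.3402); the cluster is the binomial expansion (p + q)^2.
P(M) = 0.6598^2 = 0.435336
P(M+2) = 2 × 0.6598^1 × 0.3402^1 = 0.448928
P(M+4) = 0.3402^2 = 0.115736
The M+2 peak is largest (0.448928); scaling to 100 gives 96.97 : 100.00 : 25.78.

96.97 : 100.00 : 25.78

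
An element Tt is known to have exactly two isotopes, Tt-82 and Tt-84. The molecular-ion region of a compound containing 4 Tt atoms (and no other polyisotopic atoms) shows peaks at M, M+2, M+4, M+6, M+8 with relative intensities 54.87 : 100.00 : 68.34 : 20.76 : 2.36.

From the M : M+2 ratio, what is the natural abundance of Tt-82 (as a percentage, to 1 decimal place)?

68.7%

Let p = fractional abundance of Tt-82. I(M+2)/I(M) = [C(4,1)·p^3·(1−p)] / p^4 = 4·(1−p)/p = 100.00/54.87 = 1.8225
(1−p)/p = 1.8225/4 = 0.4556  ⇒  p = 1/(1 + 0.4556) = 0.6870
Tt-82: 68.7%, Tt-84: 31.3%.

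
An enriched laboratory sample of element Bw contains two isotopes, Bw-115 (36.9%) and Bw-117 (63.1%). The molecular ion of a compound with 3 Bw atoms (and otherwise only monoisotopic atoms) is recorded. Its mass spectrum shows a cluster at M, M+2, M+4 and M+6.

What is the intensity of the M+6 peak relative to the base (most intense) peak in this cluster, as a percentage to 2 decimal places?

(0.369 + 0.631)^3 gives M 0.0502, M+2 0.2578, M+4 0.4408, M+6 0.2512; the largest is M+4.
P(M+4) = C(3,2) × 0.369^1 × 0.631^2 = 3 × 0.3690 × 0.398161 = 0.440764 (base)
P(M+6) = C(3,3) × 0.369^0 × 0.631^3 = 1 × 1.0000 × 0.25123959 = 0.251240
Relative intensity = 0.251240 / 0.440764 × 100 = 57.00

57.00%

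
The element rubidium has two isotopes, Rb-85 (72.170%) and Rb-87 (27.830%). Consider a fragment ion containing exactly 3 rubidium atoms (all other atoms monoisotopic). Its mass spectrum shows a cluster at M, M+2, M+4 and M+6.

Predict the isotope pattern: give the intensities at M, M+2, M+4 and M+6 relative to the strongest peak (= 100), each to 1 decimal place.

86.4 : 100.0 : 38.6 : 5.0

The 3 Rb atoms are independent, so intensities follow the terms of (0.72170 + 0.27830)^3.
P(M) = 0.72170^3 = 0.375898
P(M+2) = 3 × 0.72170^2 × 0.27830^1 = 0.434858
P(M+4) = 3 × 0.72170^1 × 0.27830^2 = 0.167689
P(M+6) = 0.27830^3 = 0.021555
The M+2 peak is largest (0.434858); scaling to 100 gives 86.4 : 100.0 : 38.6 : 5.0.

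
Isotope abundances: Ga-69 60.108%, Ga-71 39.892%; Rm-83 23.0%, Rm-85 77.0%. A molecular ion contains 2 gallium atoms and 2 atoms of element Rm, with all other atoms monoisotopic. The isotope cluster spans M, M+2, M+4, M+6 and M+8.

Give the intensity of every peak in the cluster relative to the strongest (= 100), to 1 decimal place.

4.9 : 39.1 : 100.0 : 86.8 : 24.0

Gallium pattern (n=2): 0.36129717 : 0.47956567 : 0.15913717
Element Rm pattern (n=2): 0.0529 : 0.3542 : 0.5929
Convolve the two distributions (both contribute in 2-u steps):
  M: 0.36129717×0.0529 = 0.019113
  M+2: 0.36129717×0.3542 + 0.47956567×0.0529 = 0.153340
  M+4: 0.36129717×0.5929 + 0.47956567×0.3542 + 0.15913717×0.0529 = 0.392494
  M+6: 0.47956567×0.5929 + 0.15913717×0.3542 = 0.340701
  M+8: 0.15913717×0.5929 = 0.094352
Scale to base peak (0.392494) = 100: 4.9 : 39.1 : 100.0 : 86.8 : 24.0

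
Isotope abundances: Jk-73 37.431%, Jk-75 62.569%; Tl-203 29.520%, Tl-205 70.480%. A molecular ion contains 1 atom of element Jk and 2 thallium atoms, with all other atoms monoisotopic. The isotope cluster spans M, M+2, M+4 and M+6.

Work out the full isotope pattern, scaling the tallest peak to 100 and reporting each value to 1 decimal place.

7.3 : 47.1 : 100.0 : 69.6

Element Jk pattern (n=1): 0.37431 : 0.62569
Thallium pattern (n=2): 0.08714304 : 0.41611392 : 0.49674304
Convolve the two distributions (both contribute in 2-u steps):
  M: 0.37431×0.08714304 = 0.032619
  M+2: 0.37431×0.41611392 + 0.62569×0.08714304 = 0.210280
  M+4: 0.37431×0.49674304 + 0.62569×0.41611392 = 0.446294
  M+6: 0.62569×0.49674304 = 0.310807
Scale to base peak (0.446294) = 100: 7.3 : 47.1 : 100.0 : 69.6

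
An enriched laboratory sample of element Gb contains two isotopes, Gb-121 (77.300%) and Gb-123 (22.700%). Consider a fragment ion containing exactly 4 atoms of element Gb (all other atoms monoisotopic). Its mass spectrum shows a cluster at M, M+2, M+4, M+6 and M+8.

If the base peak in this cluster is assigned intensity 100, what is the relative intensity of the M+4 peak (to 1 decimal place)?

44.0

Binomial terms of (0.77300 + 0.22700)^4: M 0.3570, M+2 0.4194, M+4 0.1847, M+6 0.0362, M+8 0.0027 → M+2 is the base peak.
P(M+2) = C(4,1) × 0.77300^3 × 0.22700^1 = 4 × 0.46188992 × 0.2270 = 0.419396 (base)
P(M+4) = C(4,2) × 0.77300^2 × 0.22700^2 = 6 × 0.597529 × 0.051529 = 0.184740
Relative intensity = 0.184740 / 0.419396 × 100 = 44.0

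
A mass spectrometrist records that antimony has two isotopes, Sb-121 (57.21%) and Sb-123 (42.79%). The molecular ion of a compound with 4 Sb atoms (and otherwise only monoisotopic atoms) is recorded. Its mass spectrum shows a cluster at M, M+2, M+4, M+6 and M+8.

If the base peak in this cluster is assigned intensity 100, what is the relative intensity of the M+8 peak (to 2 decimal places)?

Term probabilities: M 0.1071, M+2 0.3205, M+4 0.3596, M+6 0.1793, M+8 0.0335. Base peak = M+4.
P(M+4) = C(4,2) × 0.5721^2 × 0.4279^2 = 6 × 0.32729841 × 0.18309841 = 0.359567 (base)
P(M+8) = C(4,4) × 0.5721^0 × 0.4279^4 = 1 × 1.0000 × 0.03352503 = 0.033525
Relative intensity = 0.033525 / 0.359567 × 100 = 9.32

9.32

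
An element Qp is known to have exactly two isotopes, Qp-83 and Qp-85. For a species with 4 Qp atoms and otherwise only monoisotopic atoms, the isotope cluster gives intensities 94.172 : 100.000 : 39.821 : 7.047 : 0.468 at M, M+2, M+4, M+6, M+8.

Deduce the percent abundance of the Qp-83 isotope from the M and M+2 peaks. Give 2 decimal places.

Let p = fractional abundance of Qp-83. I(M+2)/I(M) = [C(4,1)·p^3·(1−p)] / p^4 = 4·(1−p)/p = 100.000/94.172 = 1.0619
(1−p)/p = 1.0619/4 = 0.2655  ⇒  p = 1/(1 + 0.2655) = 0.7902
Qp-83: 79.02%, Qp-85: 20.98%.

79.02%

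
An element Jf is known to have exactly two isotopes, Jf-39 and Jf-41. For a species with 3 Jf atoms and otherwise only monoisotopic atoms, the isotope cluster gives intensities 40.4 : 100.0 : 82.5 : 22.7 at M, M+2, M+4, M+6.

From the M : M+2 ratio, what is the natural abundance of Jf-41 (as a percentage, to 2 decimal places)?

Let p = fractional abundance of Jf-39. I(M+2)/I(M) = [C(3,1)·p^2·(1−p)] / p^3 = 3·(1−p)/p = 100.0/40.4 = 2.4752
(1−p)/p = 2.4752/3 = 0.8251  ⇒  p = 1/(1 + 0.8251) = 0.5479
Jf-39: 54.79%, Jf-41: 45.21%.

45.21%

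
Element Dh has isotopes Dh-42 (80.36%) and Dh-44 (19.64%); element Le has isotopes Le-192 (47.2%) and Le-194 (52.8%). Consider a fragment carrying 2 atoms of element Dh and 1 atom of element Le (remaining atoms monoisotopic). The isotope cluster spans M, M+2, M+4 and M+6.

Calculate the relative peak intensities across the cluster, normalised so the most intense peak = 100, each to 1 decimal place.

62.2 : 100.0 : 37.7 : 4.2

Element Dh pattern (n=2): 0.64577296 : 0.31565408 : 0.03857296
Element Le pattern (n=1): 0.4720 : 0.5280
Convolve the two distributions (both contribute in 2-u steps):
  M: 0.64577296×0.4720 = 0.304805
  M+2: 0.64577296×0.5280 + 0.31565408×0.4720 = 0.489957
  M+4: 0.31565408×0.5280 + 0.03857296×0.4720 = 0.184872
  M+6: 0.03857296×0.5280 = 0.020367
Scale to base peak (0.489957) = 100: 62.2 : 100.0 : 37.7 : 4.2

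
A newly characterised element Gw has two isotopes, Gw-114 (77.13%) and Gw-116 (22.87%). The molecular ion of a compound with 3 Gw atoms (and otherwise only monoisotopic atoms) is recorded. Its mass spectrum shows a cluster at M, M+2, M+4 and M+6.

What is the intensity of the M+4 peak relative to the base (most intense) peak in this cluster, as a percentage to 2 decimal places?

26.38%

(0.7713 + 0.2287)^3 gives M 0.4588, M+2 0.4082, M+4 0.1210, M+6 0.0120; the largest is M.
P(M) = C(3,0) × 0.7713^3 × 0.2287^0 = 1 × 0.45884922 × 1.0000 = 0.458849 (base)
P(M+4) = C(3,2) × 0.7713^1 × 0.2287^2 = 3 × 0.7713 × 0.05230369 = 0.121026
Relative intensity = 0.121026 / 0.458849 × 100 = 26.38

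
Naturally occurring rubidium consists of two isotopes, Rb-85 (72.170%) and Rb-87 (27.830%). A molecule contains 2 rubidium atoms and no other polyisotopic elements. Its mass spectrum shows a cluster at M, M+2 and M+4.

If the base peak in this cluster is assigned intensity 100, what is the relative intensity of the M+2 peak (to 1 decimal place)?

77.1

Term probabilities: M 0.5209, M+2 0.4017, M+4 0.0775. Base peak = M.
P(M) = C(2,0) × 0.72170^2 × 0.27830^0 = 1 × 0.52085089 × 1.0000 = 0.520851 (base)
P(M+2) = C(2,1) × 0.72170^1 × 0.27830^1 = 2 × 0.7217 × 0.2783 = 0.401698
Relative intensity = 0.401698 / 0.520851 × 100 = 77.1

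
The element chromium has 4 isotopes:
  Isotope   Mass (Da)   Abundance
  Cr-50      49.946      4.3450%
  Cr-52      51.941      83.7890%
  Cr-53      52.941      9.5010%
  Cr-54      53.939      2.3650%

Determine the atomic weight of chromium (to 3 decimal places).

Ar = Σ fᵢ·mᵢ = 0.043450 × 49.946 + 0.837890 × 51.941 + 0.095010 × 52.941 + 0.023650 × 53.939
= 2.1702 + 43.5208 + 5.0299 + 1.2757 = 51.9966 Da

51.997 Da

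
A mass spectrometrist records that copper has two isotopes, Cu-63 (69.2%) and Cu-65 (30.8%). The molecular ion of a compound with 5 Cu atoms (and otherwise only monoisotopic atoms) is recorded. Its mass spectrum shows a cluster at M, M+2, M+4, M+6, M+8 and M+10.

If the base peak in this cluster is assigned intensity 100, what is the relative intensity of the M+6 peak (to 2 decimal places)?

39.62

Binomial terms of (0.692 + 0.308)^5: M 0.1587, M+2 0.3531, M+4 0.3144, M+6 0.1399, M+8 0.0311, M+10 0.0028 → M+2 is the base peak.
P(M+2) = C(5,1) × 0.692^4 × 0.308^1 = 5 × 0.22931073 × 0.3080 = 0.353139 (base)
P(M+6) = C(5,3) × 0.692^2 × 0.308^3 = 10 × 0.478864 × 0.02921811 = 0.139915
Relative intensity = 0.139915 / 0.353139 × 100 = 39.62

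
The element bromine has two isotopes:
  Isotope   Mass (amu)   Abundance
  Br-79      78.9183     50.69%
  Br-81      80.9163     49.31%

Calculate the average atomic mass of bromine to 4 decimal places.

79.9035 amu

Average mass = Σ (abundance × isotope mass) = 0.5069 × 78.9183 + 0.4931 × 80.9163
= 40.00369 + 39.89983 = 79.90352 amu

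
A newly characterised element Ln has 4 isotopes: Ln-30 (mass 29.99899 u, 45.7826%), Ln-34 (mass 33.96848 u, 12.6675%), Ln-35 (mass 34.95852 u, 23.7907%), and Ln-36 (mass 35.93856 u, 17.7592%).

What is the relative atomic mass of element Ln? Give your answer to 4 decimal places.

The abundance-weighted mean is 0.457826 × 29.99899 + 0.126675 × 33.96848 + 0.237907 × 34.95852 + 0.177592 × 35.93856
= 13.734318 + 4.302957 + 8.316877 + 6.382401 = 32.736553 u

32.7366 u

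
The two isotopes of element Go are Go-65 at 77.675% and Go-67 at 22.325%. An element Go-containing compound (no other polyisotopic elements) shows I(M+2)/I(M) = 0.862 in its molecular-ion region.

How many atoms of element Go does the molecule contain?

The M+2/M ratio from n Go atoms is n · q/p = n · 0.22325/0.77675.
n = 0.862 × 0.77675/0.22325 = 3.00 ≈ 3

3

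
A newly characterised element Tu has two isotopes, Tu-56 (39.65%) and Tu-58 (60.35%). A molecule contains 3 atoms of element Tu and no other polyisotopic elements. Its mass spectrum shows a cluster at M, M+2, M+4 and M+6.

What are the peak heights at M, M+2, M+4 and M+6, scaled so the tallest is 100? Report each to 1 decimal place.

The 3 Tu atoms are independent, so intensities follow the terms of (0.3965 + 0.6035)^3.
P(M) = 0.3965^3 = 0.062335
P(M+2) = 3 × 0.3965^2 × 0.6035^1 = 0.284633
P(M+4) = 3 × 0.3965^1 × 0.6035^2 = 0.433230
P(M+6) = 0.6035^3 = 0.219802
The M+4 peak is largest (0.433230); scaling to 100 gives 14.4 : 65.7 : 100.0 : 50.7.

14.4 : 65.7 : 100.0 : 50.7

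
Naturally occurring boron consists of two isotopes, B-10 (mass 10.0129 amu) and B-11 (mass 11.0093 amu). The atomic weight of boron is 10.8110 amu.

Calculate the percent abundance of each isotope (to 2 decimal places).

B-10: 19.90%, B-11: 80.10%

With x = fraction of B-10 (so B-11 is 1 − x):
10.0129·x + 11.0093·(1 − x) = 10.8110
(10.0129 − 11.0093)·x = 10.8110 − 11.0093
x = -0.1983 / -0.9964 = 0.19902 → 19.90% B-10, 80.10% B-11.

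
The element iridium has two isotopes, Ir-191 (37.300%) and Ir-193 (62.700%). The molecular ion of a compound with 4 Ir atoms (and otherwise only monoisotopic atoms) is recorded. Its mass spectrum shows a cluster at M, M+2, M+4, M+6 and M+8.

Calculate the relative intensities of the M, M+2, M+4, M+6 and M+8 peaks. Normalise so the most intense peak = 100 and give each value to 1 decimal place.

5.3 : 35.4 : 89.2 : 100.0 : 42.0

Each Ir atom is independently Ir-191 (p = 0.37300) or Ir-193 (q = 0.62700); the cluster is the binomial expansion (p + q)^4.
P(M) = 0.37300^4 = 0.019357
P(M+2) = 4 × 0.37300^3 × 0.62700^1 = 0.130153
P(M+4) = 6 × 0.37300^2 × 0.62700^2 = 0.328174
P(M+6) = 4 × 0.37300^1 × 0.62700^3 = 0.367766
P(M+8) = 0.62700^4 = 0.154550
The M+6 peak is largest (0.367766); scaling to 100 gives 5.3 : 35.4 : 89.2 : 100.0 : 42.0.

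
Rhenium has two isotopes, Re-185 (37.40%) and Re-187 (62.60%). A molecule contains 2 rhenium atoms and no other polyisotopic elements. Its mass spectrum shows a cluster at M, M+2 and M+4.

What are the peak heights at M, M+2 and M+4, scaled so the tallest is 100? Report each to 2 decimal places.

29.87 : 100.00 : 83.69

The 2 Re atoms are independent, so intensities follow the terms of (0.3740 + 0.6260)^2.
P(M) = 0.3740^2 = 0.139876
P(M+2) = 2 × 0.3740^1 × 0.6260^1 = 0.468248
P(M+4) = 0.6260^2 = 0.391876
The M+2 peak is largest (0.468248); scaling to 100 gives 29.87 : 100.00 : 83.69.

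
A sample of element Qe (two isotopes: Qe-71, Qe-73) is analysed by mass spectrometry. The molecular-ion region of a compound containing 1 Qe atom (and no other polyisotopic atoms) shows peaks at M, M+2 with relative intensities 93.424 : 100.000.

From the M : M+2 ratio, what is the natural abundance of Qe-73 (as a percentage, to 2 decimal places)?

If p is the fraction of Qe that is Qe-71, then I(M+2)/I(M) = [C(1,1)·p^0·(1−p)] / p^1 = 1·(1−p)/p = 100.000/93.424 = 1.0704
(1−p)/p = 1.0704/1 = 1.0704  ⇒  p = 1/(1 + 1.0704) = 0.4830
Qe-71: 48.30%, Qe-73: 51.70%.

51.70%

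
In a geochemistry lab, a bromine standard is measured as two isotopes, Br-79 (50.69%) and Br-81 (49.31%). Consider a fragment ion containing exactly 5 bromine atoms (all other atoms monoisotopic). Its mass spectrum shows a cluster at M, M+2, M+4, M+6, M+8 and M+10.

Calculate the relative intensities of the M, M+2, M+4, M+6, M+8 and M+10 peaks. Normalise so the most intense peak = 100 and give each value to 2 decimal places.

10.57 : 51.40 : 100.00 : 97.28 : 47.31 : 9.21

The 5 Br atoms are independent, so intensities follow the terms of (0.5069 + 0.4931)^5.
P(M) = 0.5069^5 = 0.033467
P(M+2) = 5 × 0.5069^4 × 0.4931^1 = 0.162777
P(M+4) = 10 × 0.5069^3 × 0.4931^2 = 0.316692
P(M+6) = 10 × 0.5069^2 × 0.4931^3 = 0.308070
P(M+8) = 5 × 0.5069^1 × 0.4931^4 = 0.149842
P(M+10) = 0.4931^5 = 0.029152
The M+4 peak is largest (0.316692); scaling to 100 gives 10.57 : 51.40 : 100.00 : 97.28 : 47.31 : 9.21.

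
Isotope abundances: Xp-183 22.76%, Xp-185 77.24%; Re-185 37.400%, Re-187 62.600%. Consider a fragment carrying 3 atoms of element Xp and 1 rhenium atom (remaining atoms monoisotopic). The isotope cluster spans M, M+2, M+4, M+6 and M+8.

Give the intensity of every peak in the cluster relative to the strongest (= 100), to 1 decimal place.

Element Xp pattern (n=3): 0.01179008 : 0.12003504 : 0.40735968 : 0.4608152
Rhenium pattern (n=1): 0.3740 : 0.6260
Convolve the two distributions (both contribute in 2-u steps):
  M: 0.01179008×0.3740 = 0.004409
  M+2: 0.01179008×0.6260 + 0.12003504×0.3740 = 0.052274
  M+4: 0.12003504×0.6260 + 0.40735968×0.3740 = 0.227494
  M+6: 0.40735968×0.6260 + 0.4608152×0.3740 = 0.427352
  M+8: 0.4608152×0.6260 = 0.288470
Scale to base peak (0.427352) = 100: 1.0 : 12.2 : 53.2 : 100.0 : 67.5

1.0 : 12.2 : 53.2 : 100.0 : 67.5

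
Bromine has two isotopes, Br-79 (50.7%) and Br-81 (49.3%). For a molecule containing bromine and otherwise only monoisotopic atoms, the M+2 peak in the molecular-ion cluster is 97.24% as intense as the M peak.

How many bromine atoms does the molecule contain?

The M+2/M ratio from n Br atoms is n · q/p = n · 0.493/0.507.
n = 0.9724 × 0.507/0.493 = 1.00 ≈ 1

1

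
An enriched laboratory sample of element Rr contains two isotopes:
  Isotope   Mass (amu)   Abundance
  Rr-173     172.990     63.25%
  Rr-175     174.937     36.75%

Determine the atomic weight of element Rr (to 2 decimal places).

Average mass = Σ (abundance × isotope mass) = 0.6325 × 172.990 + 0.3675 × 174.937
= 109.4162 + 64.2893 = 173.7055 amu

173.71 amu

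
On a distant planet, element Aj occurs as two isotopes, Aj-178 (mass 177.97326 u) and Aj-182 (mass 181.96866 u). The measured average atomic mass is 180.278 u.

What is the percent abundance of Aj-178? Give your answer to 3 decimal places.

42.315%

Writing the weighted mean with unknown fraction x of Aj-178:
177.97326·x + 181.96866·(1 − x) = 180.278
(177.97326 − 181.96866)·x = 180.278 − 181.96866
x = -1.69066 / -3.99540 = 0.42315 → 42.315% Aj-178, 57.685% Aj-182.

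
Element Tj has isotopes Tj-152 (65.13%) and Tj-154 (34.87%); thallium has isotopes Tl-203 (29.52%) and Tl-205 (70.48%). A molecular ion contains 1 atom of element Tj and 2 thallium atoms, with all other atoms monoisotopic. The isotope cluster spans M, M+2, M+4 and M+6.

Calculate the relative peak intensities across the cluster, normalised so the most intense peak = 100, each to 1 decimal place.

12.1 : 64.3 : 100.0 : 37.0

Element Tj pattern (n=1): 0.6513 : 0.3487
Thallium pattern (n=2): 0.08714304 : 0.41611392 : 0.49674304
Convolve the two distributions (both contribute in 2-u steps):
  M: 0.6513×0.08714304 = 0.056756
  M+2: 0.6513×0.41611392 + 0.3487×0.08714304 = 0.301402
  M+4: 0.6513×0.49674304 + 0.3487×0.41611392 = 0.468628
  M+6: 0.3487×0.49674304 = 0.173214
Scale to base peak (0.468628) = 100: 12.1 : 64.3 : 100.0 : 37.0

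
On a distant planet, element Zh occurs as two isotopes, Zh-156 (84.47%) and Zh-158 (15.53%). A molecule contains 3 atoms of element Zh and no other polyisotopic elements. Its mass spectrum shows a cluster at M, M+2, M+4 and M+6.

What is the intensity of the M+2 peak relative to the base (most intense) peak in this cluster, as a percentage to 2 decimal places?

55.16%

Term probabilities: M 0.6027, M+2 0.3324, M+4 0.0611, M+6 0.0037. Base peak = M.
P(M) = C(3,0) × 0.8447^3 × 0.1553^0 = 1 × 0.60270873 × 1.0000 = 0.602709 (base)
P(M+2) = C(3,1) × 0.8447^2 × 0.1553^1 = 3 × 0.71351809 × 0.1553 = 0.332428
Relative intensity = 0.332428 / 0.602709 × 100 = 55.16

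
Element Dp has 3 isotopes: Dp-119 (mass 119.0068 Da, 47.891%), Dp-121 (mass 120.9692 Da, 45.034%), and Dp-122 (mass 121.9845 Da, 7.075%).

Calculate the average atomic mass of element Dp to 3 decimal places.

120.101 Da

Average mass = Σ (abundance × isotope mass) = 0.47891 × 119.0068 + 0.45034 × 120.9692 + 0.07075 × 121.9845
= 56.99355 + 54.47727 + 8.63040 = 120.10122 Da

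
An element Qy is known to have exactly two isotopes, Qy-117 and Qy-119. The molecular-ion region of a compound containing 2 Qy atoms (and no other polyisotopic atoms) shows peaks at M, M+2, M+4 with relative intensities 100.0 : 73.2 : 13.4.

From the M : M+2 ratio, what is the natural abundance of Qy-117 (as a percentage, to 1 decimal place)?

73.2%

Write p for the Qy-117 fraction. I(M+2)/I(M) = [C(2,1)·p^1·(1−p)] / p^2 = 2·(1−p)/p = 73.2/100.0 = 0.7320
(1−p)/p = 0.7320/2 = 0.3660  ⇒  p = 1/(1 + 0.3660) = 0.7321
Qy-117: 73.2%, Qy-119: 26.8%.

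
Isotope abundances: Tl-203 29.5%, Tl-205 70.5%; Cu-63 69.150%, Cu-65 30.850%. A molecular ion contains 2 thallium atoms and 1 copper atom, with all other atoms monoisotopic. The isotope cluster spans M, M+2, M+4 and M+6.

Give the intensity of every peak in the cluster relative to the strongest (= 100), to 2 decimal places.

Thallium pattern (n=2): 0.087025 : 0.41595 : 0.497025
Copper pattern (n=1): 0.6915 : 0.3085
Convolve the two distributions (both contribute in 2-u steps):
  M: 0.087025×0.6915 = 0.060178
  M+2: 0.087025×0.3085 + 0.41595×0.6915 = 0.314477
  M+4: 0.41595×0.3085 + 0.497025×0.6915 = 0.472013
  M+6: 0.497025×0.3085 = 0.153332
Scale to base peak (0.472013) = 100: 12.75 : 66.62 : 100.00 : 32.48

12.75 : 66.62 : 100.00 : 32.48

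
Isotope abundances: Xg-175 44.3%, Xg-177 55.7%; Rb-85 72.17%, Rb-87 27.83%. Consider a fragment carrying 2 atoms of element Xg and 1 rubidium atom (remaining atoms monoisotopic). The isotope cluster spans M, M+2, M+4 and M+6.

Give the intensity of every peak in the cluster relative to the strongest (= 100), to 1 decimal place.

Element Xg pattern (n=2): 0.196249 : 0.493502 : 0.310249
Rubidium pattern (n=1): 0.7217 : 0.2783
Convolve the two distributions (both contribute in 2-u steps):
  M: 0.196249×0.7217 = 0.141633
  M+2: 0.196249×0.2783 + 0.493502×0.7217 = 0.410776
  M+4: 0.493502×0.2783 + 0.310249×0.7217 = 0.361248
  M+6: 0.310249×0.2783 = 0.086342
Scale to base peak (0.410776) = 100: 34.5 : 100.0 : 87.9 : 21.0

34.5 : 100.0 : 87.9 : 21.0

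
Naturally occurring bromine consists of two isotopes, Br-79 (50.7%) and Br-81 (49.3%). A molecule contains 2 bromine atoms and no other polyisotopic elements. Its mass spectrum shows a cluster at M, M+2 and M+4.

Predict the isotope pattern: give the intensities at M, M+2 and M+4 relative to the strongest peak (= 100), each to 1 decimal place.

Expanding (0.507 + 0.493)^2:
P(M) = 0.507^2 = 0.257049
P(M+2) = 2 × 0.507^1 × 0.493^1 = 0.499902
P(M+4) = 0.493^2 = 0.243049
The M+2 peak is largest (0.499902); scaling to 100 gives 51.4 : 100.0 : 48.6.

51.4 : 100.0 : 48.6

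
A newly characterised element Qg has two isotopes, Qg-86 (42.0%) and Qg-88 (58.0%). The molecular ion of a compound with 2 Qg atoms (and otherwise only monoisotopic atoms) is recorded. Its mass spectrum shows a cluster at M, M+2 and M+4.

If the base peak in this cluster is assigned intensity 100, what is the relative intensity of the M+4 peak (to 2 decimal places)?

Binomial terms of (0.420 + 0.580)^2: M 0.1764, M+2 0.4872, M+4 0.3364 → M+2 is the base peak.
P(M+2) = C(2,1) × 0.420^1 × 0.580^1 = 2 × 0.4200 × 0.5800 = 0.487200 (base)
P(M+4) = C(2,2) × 0.420^0 × 0.580^2 = 1 × 1.0000 × 0.3364 = 0.336400
Relative intensity = 0.336400 / 0.487200 × 100 = 69.05

69.05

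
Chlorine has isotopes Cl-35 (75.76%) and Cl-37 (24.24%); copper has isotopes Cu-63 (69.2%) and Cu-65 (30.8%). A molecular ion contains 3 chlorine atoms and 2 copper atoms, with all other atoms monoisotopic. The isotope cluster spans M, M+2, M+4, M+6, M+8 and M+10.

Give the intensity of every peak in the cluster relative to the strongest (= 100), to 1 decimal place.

Chlorine pattern (n=3): 0.4348304 : 0.41738208 : 0.13354464 : 0.01424288
Copper pattern (n=2): 0.478864 : 0.426272 : 0.094864
Convolve the two distributions (both contribute in 2-u steps):
  M: 0.4348304×0.478864 = 0.208225
  M+2: 0.4348304×0.426272 + 0.41738208×0.478864 = 0.385225
  M+4: 0.4348304×0.094864 + 0.41738208×0.426272 + 0.13354464×0.478864 = 0.283118
  M+6: 0.41738208×0.094864 + 0.13354464×0.426272 + 0.01424288×0.478864 = 0.103341
  M+8: 0.13354464×0.094864 + 0.01424288×0.426272 = 0.018740
  M+10: 0.01424288×0.094864 = 0.001351
Scale to base peak (0.385225) = 100: 54.1 : 100.0 : 73.5 : 26.8 : 4.9 : 0.4

54.1 : 100.0 : 73.5 : 26.8 : 4.9 : 0.4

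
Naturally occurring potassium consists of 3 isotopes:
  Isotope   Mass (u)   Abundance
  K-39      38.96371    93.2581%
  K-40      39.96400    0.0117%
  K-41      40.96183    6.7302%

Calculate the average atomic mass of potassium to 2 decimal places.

Ar = Σ fᵢ·mᵢ = 0.932581 × 38.96371 + 0.000117 × 39.96400 + 0.067302 × 40.96183
= 36.336816 + 0.004676 + 2.756813 = 39.098305 u

39.10 u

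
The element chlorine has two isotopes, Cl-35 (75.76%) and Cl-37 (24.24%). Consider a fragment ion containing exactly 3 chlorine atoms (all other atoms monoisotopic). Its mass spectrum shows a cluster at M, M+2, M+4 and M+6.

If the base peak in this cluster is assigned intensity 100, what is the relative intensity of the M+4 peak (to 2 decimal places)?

30.71

(0.7576 + 0.2424)^3 gives M 0.4348, M+2 0.4174, M+4 0.1335, M+6 0.0142; the largest is M.
P(M) = C(3,0) × 0.7576^3 × 0.2424^0 = 1 × 0.4348304 × 1.0000 = 0.434830 (base)
P(M+4) = C(3,2) × 0.7576^1 × 0.2424^2 = 3 × 0.7576 × 0.05875776 = 0.133545
Relative intensity = 0.133545 / 0.434830 × 100 = 30.71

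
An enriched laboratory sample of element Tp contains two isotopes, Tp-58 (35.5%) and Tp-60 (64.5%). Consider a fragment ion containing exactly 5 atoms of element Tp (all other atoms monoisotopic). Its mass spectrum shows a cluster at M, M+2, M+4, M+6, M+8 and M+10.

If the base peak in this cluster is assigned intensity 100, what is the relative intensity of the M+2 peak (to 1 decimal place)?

15.1

Binomial terms of (0.355 + 0.645)^5: M 0.0056, M+2 0.0512, M+4 0.1861, M+6 0.3382, M+8 0.3072, M+10 0.1116 → M+6 is the base peak.
P(M+6) = C(5,3) × 0.355^2 × 0.645^3 = 10 × 0.126025 × 0.26833613 = 0.338171 (base)
P(M+2) = C(5,1) × 0.355^4 × 0.645^1 = 5 × 0.0158823 × 0.6450 = 0.051220
Relative intensity = 0.051220 / 0.338171 × 100 = 15.1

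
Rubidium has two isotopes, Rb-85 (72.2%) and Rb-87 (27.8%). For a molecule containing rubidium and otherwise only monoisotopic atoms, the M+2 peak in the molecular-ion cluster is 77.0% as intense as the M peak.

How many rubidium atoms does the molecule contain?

2

With n Rb atoms, P(M+2)/P(M) = C(n,1)·p^(n−1)q / p^n = n·q/p = n · 0.278/0.722.
n = 0.770 × 0.722/0.278 = 2.00 ≈ 2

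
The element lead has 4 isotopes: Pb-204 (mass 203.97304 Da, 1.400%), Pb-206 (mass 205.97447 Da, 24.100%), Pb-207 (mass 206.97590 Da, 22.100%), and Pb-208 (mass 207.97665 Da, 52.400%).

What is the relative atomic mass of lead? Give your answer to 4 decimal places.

Average mass = Σ (abundance × isotope mass) = 0.01400 × 203.97304 + 0.24100 × 205.97447 + 0.22100 × 206.97590 + 0.52400 × 207.97665
= 2.855623 + 49.639847 + 45.741674 + 108.979765 = 207.216909 Da

207.2169 Da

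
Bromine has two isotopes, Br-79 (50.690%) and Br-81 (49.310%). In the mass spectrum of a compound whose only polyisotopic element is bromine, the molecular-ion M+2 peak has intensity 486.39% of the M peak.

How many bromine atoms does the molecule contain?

The M+2/M ratio from n Br atoms is n · q/p = n · 0.49310/0.50690.
n = 4.8639 × 0.50690/0.49310 = 5.00 ≈ 5

5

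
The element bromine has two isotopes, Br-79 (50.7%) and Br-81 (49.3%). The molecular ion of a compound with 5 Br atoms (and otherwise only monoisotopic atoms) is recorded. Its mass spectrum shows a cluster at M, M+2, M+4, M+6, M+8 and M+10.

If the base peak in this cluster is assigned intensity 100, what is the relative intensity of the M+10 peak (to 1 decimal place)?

Binomial terms of (0.507 + 0.493)^5: M 0.0335, M+2 0.1629, M+4 0.3168, M+6 0.3080, M+8 0.1497, M+10 0.0291 → M+4 is the base peak.
P(M+4) = C(5,2) × 0.507^3 × 0.493^2 = 10 × 0.13032384 × 0.243049 = 0.316751 (base)
P(M+10) = C(5,5) × 0.507^0 × 0.493^5 = 1 × 1.0000 × 0.0291229 = 0.029123
Relative intensity = 0.029123 / 0.316751 × 100 = 9.2

9.2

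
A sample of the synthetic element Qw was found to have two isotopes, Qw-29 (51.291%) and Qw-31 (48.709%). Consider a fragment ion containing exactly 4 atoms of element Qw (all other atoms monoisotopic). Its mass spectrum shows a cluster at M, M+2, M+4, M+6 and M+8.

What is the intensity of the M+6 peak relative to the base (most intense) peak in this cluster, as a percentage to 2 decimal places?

Binomial terms of (0.51291 + 0.48709)^4: M 0.0692, M+2 0.2629, M+4 0.3745, M+6 0.2371, M+8 0.0563 → M+4 is the base peak.
P(M+4) = C(4,2) × 0.51291^2 × 0.48709^2 = 6 × 0.26307667 × 0.23725667 = 0.374500 (base)
P(M+6) = C(4,3) × 0.51291^1 × 0.48709^3 = 4 × 0.51291 × 0.11556535 = 0.237098
Relative intensity = 0.237098 / 0.374500 × 100 = 63.31

63.31%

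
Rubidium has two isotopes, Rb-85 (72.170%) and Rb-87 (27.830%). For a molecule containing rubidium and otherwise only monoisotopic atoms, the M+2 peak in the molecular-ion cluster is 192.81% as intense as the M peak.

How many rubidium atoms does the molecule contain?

For n independent Rb atoms, I(M+2)/I(M) = n · (abundance Rb-87) / (abundance Rb-85) = n · 0.27830/0.72170.
n = 1.9281 × 0.72170/0.27830 = 5.00 ≈ 5

5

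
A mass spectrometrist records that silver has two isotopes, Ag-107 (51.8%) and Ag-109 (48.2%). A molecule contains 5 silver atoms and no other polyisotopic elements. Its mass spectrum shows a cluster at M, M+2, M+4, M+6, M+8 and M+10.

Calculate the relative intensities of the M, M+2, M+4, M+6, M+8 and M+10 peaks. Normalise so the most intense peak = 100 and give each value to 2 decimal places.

11.55 : 53.73 : 100.00 : 93.05 : 43.29 : 8.06

The 5 Ag atoms are independent, so intensities follow the terms of (0.518 + 0.482)^5.
P(M) = 0.518^5 = 0.037295
P(M+2) = 5 × 0.518^4 × 0.482^1 = 0.173515
P(M+4) = 10 × 0.518^3 × 0.482^2 = 0.322911
P(M+6) = 10 × 0.518^2 × 0.482^3 = 0.300470
P(M+8) = 5 × 0.518^1 × 0.482^4 = 0.139794
P(M+10) = 0.482^5 = 0.026016
The M+4 peak is largest (0.322911); scaling to 100 gives 11.55 : 53.73 : 100.00 : 93.05 : 43.29 : 8.06.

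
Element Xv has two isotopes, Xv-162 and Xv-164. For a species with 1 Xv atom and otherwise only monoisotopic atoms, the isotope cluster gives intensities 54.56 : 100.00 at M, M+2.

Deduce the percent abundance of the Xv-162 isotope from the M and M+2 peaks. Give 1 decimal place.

35.3%

Write p for the Xv-162 fraction. I(M+2)/I(M) = [C(1,1)·p^0·(1−p)] / p^1 = 1·(1−p)/p = 100.00/54.56 = 1.8328
(1−p)/p = 1.8328/1 = 1.8328  ⇒  p = 1/(1 + 1.8328) = 0.3530
Xv-162: 35.3%, Xv-164: 64.7%.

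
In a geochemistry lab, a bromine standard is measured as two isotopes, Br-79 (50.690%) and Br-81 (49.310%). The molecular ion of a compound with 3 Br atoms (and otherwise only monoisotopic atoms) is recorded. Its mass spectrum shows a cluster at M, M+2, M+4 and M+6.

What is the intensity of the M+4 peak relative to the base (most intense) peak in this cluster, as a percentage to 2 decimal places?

97.28%

Binomial terms of (0.50690 + 0.49310)^3: M 0.1302, M+2 0.3801, M+4 0.3698, M+6 0.1199 → M+2 is the base peak.
P(M+2) = C(3,1) × 0.50690^2 × 0.49310^1 = 3 × 0.25694761 × 0.4931 = 0.380103 (base)
P(M+4) = C(3,2) × 0.50690^1 × 0.49310^2 = 3 × 0.5069 × 0.24314761 = 0.369755
Relative intensity = 0.369755 / 0.380103 × 100 = 97.28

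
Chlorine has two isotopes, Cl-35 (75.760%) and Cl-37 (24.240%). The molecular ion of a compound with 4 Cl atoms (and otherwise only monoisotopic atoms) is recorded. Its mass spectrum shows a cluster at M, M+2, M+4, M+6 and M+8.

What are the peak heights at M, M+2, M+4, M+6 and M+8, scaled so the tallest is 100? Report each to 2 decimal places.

78.14 : 100.00 : 47.99 : 10.24 : 0.82

The 4 Cl atoms are independent, so intensities follow the terms of (0.75760 + 0.24240)^4.
P(M) = 0.75760^4 = 0.329428
P(M+2) = 4 × 0.75760^3 × 0.24240^1 = 0.421612
P(M+4) = 6 × 0.75760^2 × 0.24240^2 = 0.202347
P(M+6) = 4 × 0.75760^1 × 0.24240^3 = 0.043162
P(M+8) = 0.24240^4 = 0.003452
The M+2 peak is largest (0.421612); scaling to 100 gives 78.14 : 100.00 : 47.99 : 10.24 : 0.82.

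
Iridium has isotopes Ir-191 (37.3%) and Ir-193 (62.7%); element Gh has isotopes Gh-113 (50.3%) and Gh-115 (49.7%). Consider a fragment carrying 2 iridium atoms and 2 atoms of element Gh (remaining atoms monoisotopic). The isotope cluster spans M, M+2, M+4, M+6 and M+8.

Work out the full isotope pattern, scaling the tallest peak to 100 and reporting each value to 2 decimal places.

Iridium pattern (n=2): 0.139129 : 0.467742 : 0.393129
Element Gh pattern (n=2): 0.253009 : 0.499982 : 0.247009
Convolve the two distributions (both contribute in 2-u steps):
  M: 0.139129×0.253009 = 0.035201
  M+2: 0.139129×0.499982 + 0.467742×0.253009 = 0.187905
  M+4: 0.139129×0.247009 + 0.467742×0.499982 + 0.393129×0.253009 = 0.367694
  M+6: 0.467742×0.247009 + 0.393129×0.499982 = 0.312094
  M+8: 0.393129×0.247009 = 0.097106
Scale to base peak (0.367694) = 100: 9.57 : 51.10 : 100.00 : 84.88 : 26.41

9.57 : 51.10 : 100.00 : 84.88 : 26.41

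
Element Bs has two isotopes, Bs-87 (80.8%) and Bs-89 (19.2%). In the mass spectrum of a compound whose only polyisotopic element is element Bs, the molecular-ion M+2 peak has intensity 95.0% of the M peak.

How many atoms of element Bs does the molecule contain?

With n Bs atoms, P(M+2)/P(M) = C(n,1)·p^(n−1)q / p^n = n·q/p = n · 0.192/0.808.
n = 0.950 × 0.808/0.192 = 4.00 ≈ 4

4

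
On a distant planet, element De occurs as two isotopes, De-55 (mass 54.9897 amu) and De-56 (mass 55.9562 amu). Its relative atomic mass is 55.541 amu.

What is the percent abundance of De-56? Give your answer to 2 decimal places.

With x = fraction of De-55 (so De-56 is 1 − x):
54.9897·x + 55.9562·(1 − x) = 55.541
(54.9897 − 55.9562)·x = 55.541 − 55.9562
x = -0.4152 / -0.9665 = 0.42959 → 42.96% De-55, 57.04% De-56.

57.04%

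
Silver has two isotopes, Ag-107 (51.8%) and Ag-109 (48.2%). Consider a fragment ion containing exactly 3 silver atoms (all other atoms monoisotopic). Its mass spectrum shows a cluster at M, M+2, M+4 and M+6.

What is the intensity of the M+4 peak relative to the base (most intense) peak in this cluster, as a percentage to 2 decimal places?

93.05%

(0.518 + 0.482)^3 gives M 0.1390, M+2 0.3880, M+4 0.3610, M+6 0.1120; the largest is M+2.
P(M+2) = C(3,1) × 0.518^2 × 0.482^1 = 3 × 0.268324 × 0.4820 = 0.387997 (base)
P(M+4) = C(3,2) × 0.518^1 × 0.482^2 = 3 × 0.5180 × 0.232324 = 0.361031
Relative intensity = 0.361031 / 0.387997 × 100 = 93.05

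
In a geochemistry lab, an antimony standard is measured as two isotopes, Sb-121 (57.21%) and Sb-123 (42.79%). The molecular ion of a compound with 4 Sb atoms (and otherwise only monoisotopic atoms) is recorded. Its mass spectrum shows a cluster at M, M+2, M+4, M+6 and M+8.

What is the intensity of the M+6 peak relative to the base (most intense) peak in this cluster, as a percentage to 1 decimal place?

49.9%

Binomial terms of (0.5721 + 0.4279)^4: M 0.1071, M+2 0.3205, M+4 0.3596, M+6 0.1793, M+8 0.0335 → M+4 is the base peak.
P(M+4) = C(4,2) × 0.5721^2 × 0.4279^2 = 6 × 0.32729841 × 0.18309841 = 0.359567 (base)
P(M+6) = C(4,3) × 0.5721^1 × 0.4279^3 = 4 × 0.5721 × 0.07834781 = 0.179291
Relative intensity = 0.179291 / 0.359567 × 100 = 49.9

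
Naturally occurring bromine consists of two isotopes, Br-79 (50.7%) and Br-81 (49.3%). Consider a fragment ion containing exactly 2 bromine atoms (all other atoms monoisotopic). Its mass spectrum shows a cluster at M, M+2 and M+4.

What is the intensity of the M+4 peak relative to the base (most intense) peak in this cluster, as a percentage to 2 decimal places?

48.62%

Term probabilities: M 0.2570, M+2 0.4999, M+4 0.2430. Base peak = M+2.
P(M+2) = C(2,1) × 0.507^1 × 0.493^1 = 2 × 0.5070 × 0.4930 = 0.499902 (base)
P(M+4) = C(2,2) × 0.507^0 × 0.493^2 = 1 × 1.0000 × 0.243049 = 0.243049
Relative intensity = 0.243049 / 0.499902 × 100 = 48.62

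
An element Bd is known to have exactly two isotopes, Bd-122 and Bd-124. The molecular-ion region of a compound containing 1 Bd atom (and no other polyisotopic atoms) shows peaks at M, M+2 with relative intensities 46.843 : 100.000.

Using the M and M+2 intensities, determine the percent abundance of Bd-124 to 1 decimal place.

Write p for the Bd-122 fraction. I(M+2)/I(M) = [C(1,1)·p^0·(1−p)] / p^1 = 1·(1−p)/p = 100.000/46.843 = 2.1348
(1−p)/p = 2.1348/1 = 2.1348  ⇒  p = 1/(1 + 2.1348) = 0.3190
Bd-122: 31.9%, Bd-124: 68.1%.

68.1%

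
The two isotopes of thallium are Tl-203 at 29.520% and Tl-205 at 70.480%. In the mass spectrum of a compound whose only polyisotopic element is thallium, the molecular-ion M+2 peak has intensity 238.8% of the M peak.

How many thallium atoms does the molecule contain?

For n independent Tl atoms, I(M+2)/I(M) = n · (abundance Tl-205) / (abundance Tl-203) = n · 0.70480/0.29520.
n = 2.388 × 0.29520/0.70480 = 1.00 ≈ 1

1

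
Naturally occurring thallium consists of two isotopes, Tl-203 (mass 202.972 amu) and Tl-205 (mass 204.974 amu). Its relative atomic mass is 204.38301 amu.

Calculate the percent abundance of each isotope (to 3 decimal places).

Let x be the fractional abundance of Tl-203; then Tl-205 has abundance 1 − x.
202.972·x + 204.974·(1 − x) = 204.38301
(202.972 − 204.974)·x = 204.38301 − 204.974
x = -0.59099 / -2.002 = 0.29520 → 29.520% Tl-203, 70.480% Tl-205.

Tl-203: 29.520%, Tl-205: 70.480%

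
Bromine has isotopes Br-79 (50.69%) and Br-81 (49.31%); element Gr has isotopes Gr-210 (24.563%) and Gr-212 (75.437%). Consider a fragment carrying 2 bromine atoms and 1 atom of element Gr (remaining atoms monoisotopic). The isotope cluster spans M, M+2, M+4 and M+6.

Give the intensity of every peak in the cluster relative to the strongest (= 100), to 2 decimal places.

Bromine pattern (n=2): 0.25694761 : 0.49990478 : 0.24314761
Element Gr pattern (n=1): 0.24563 : 0.75437
Convolve the two distributions (both contribute in 2-u steps):
  M: 0.25694761×0.24563 = 0.063114
  M+2: 0.25694761×0.75437 + 0.49990478×0.24563 = 0.316625
  M+4: 0.49990478×0.75437 + 0.24314761×0.24563 = 0.436838
  M+6: 0.24314761×0.75437 = 0.183423
Scale to base peak (0.436838) = 100: 14.45 : 72.48 : 100.00 : 41.99

14.45 : 72.48 : 100.00 : 41.99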